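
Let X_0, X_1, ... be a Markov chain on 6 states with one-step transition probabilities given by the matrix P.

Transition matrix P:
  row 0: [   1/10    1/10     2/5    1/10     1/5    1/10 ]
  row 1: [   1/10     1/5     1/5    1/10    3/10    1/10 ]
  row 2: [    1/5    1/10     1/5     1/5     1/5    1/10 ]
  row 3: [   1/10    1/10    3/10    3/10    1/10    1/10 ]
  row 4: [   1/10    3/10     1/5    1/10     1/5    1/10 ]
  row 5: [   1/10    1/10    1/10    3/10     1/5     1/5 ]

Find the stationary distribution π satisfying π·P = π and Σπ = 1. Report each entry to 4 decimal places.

Balance equations π_j = Σ_i π_i·P[i][j]:
  π_0 = 1/10·π_0 + 1/10·π_1 + 1/5·π_2 + 1/10·π_3 + 1/10·π_4 + 1/10·π_5
  π_1 = 1/10·π_0 + 1/5·π_1 + 1/10·π_2 + 1/10·π_3 + 3/10·π_4 + 1/10·π_5
  π_2 = 2/5·π_0 + 1/5·π_1 + 1/5·π_2 + 3/10·π_3 + 1/5·π_4 + 1/10·π_5
  π_3 = 1/10·π_0 + 1/10·π_1 + 1/5·π_2 + 3/10·π_3 + 1/10·π_4 + 3/10·π_5
  π_4 = 1/5·π_0 + 3/10·π_1 + 1/5·π_2 + 1/10·π_3 + 1/5·π_4 + 1/5·π_5
  normalize: π_0 + π_1 + π_2 + π_3 + π_4 + π_5 = 1
Solving the linear system gives exactly π = [143/1161, 1979/12771, 269/1161, 211/1161, 280/1419, 1/9].

π = [0.1232, 0.1550, 0.2317, 0.1817, 0.1973, 0.1111]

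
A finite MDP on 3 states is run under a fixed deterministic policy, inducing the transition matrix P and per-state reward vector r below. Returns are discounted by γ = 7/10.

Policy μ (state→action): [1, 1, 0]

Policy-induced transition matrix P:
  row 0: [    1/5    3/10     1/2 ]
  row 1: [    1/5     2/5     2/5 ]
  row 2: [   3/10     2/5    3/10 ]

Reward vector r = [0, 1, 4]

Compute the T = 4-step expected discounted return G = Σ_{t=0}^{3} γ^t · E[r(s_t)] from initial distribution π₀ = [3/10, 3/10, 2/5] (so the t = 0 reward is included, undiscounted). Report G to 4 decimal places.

G = 4.8476

t=0: π = [0.3000, 0.3000, 0.4000], E[r] = 1.9000, γ^t·E[r] = 1.900000, running G = 1.900000
t=1: π = [0.2400, 0.3700, 0.3900], E[r] = 1.9300, γ^t·E[r] = 1.351000, running G = 3.251000
t=2: π = [0.2390, 0.3760, 0.3850], E[r] = 1.9160, γ^t·E[r] = 0.938840, running G = 4.189840
t=3: π = [0.2385, 0.3761, 0.3854], E[r] = 1.9177, γ^t·E[r] = 0.657771, running G = 4.847611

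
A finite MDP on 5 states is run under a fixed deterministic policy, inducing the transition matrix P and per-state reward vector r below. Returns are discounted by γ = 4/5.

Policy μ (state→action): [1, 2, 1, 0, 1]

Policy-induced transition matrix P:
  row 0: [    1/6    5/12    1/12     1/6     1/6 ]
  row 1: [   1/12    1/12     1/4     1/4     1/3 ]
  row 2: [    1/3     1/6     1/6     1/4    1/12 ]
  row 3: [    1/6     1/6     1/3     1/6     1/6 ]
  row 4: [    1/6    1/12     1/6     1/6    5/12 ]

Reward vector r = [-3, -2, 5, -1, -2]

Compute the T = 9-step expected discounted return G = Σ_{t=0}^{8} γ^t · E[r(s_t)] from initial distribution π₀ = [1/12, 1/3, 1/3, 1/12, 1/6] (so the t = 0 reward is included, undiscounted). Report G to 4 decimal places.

G = -1.6176

t=0: π = [0.0833, 0.3333, 0.3333, 0.0833, 0.1667], E[r] = 0.3333, γ^t·E[r] = 0.333333, running G = 0.333333
t=1: π = [0.1944, 0.1458, 0.2014, 0.2222, 0.2361], E[r] = -0.5625, γ^t·E[r] = -0.450000, running G = -0.116667
t=2: π = [0.1881, 0.1834, 0.1997, 0.1956, 0.2332], E[r] = -0.5949, γ^t·E[r] = -0.380741, running G = -0.497407
t=3: π = [0.1847, 0.1790, 0.1989, 0.1986, 0.2389], E[r] = -0.5939, γ^t·E[r] = -0.304074, running G = -0.801481
t=4: π = [0.1849, 0.1780, 0.1993, 0.1982, 0.2396], E[r] = -0.5917, γ^t·E[r] = -0.242364, running G = -1.043845
t=5: π = [0.1850, 0.1781, 0.1991, 0.1981, 0.2396], E[r] = -0.5931, γ^t·E[r] = -0.194352, running G = -1.238197
t=6: π = [0.1850, 0.1781, 0.1991, 0.1981, 0.2397], E[r] = -0.5932, γ^t·E[r] = -0.155498, running G = -1.393695
t=7: π = [0.1850, 0.1781, 0.1991, 0.1981, 0.2397], E[r] = -0.5931, γ^t·E[r] = -0.124391, running G = -1.518087
t=8: π = [0.1850, 0.1781, 0.1991, 0.1981, 0.2397], E[r] = -0.5931, γ^t·E[r] = -0.099514, running G = -1.617601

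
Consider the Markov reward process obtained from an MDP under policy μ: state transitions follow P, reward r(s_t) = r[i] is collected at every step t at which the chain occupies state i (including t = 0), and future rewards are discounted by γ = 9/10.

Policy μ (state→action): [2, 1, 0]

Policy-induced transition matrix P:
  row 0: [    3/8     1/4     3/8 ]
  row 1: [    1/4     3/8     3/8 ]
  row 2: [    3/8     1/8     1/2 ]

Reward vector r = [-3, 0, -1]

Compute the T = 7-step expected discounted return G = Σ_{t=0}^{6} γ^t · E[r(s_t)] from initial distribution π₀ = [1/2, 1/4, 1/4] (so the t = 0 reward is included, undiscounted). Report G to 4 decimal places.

G = -7.9055

t=0: π = [0.5000, 0.2500, 0.2500], E[r] = -1.7500, γ^t·E[r] = -1.750000, running G = -1.750000
t=1: π = [0.3438, 0.2500, 0.4063], E[r] = -1.4375, γ^t·E[r] = -1.293750, running G = -3.043750
t=2: π = [0.3438, 0.2305, 0.4258], E[r] = -1.4570, γ^t·E[r] = -1.180195, running G = -4.223945
t=3: π = [0.3462, 0.2256, 0.4282], E[r] = -1.4668, γ^t·E[r] = -1.069295, running G = -5.293240
t=4: π = [0.3468, 0.2247, 0.4285], E[r] = -1.4689, γ^t·E[r] = -0.963767, running G = -6.257007
t=5: π = [0.3469, 0.2245, 0.4286], E[r] = -1.4693, γ^t·E[r] = -0.867616, running G = -7.124623
t=6: π = [0.3469, 0.2245, 0.4286], E[r] = -1.4694, γ^t·E[r] = -0.780887, running G = -7.905510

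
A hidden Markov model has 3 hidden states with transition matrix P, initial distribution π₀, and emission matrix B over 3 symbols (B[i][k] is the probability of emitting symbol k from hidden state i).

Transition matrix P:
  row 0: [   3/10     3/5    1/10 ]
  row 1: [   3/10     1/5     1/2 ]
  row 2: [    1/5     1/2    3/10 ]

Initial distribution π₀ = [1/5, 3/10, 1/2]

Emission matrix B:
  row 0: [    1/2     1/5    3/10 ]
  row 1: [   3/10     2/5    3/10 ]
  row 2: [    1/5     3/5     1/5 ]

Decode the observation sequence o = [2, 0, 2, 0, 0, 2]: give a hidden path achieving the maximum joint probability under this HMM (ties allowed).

path = [1, 0, 1, 0, 0, 1]

t=0: δ = [6.000e-02, 9.000e-02, 1.000e-01]  (obs o_0=2)
t=1: δ = [1.350e-02, 1.500e-02, 9.000e-03]  ψ = [1, 2, 1]  (obs o_1=0)
t=2: δ = [1.350e-03, 2.430e-03, 1.500e-03]  ψ = [1, 0, 1]  (obs o_2=2)
t=3: δ = [3.645e-04, 2.430e-04, 2.430e-04]  ψ = [1, 0, 1]  (obs o_3=0)
t=4: δ = [5.468e-05, 6.561e-05, 2.430e-05]  ψ = [0, 0, 1]  (obs o_4=0)
t=5: δ = [5.905e-06, 9.842e-06, 6.561e-06]  ψ = [1, 0, 1]  (obs o_5=2)
backtrack: best end state = 1; path = [1, 0, 1, 0, 0, 1]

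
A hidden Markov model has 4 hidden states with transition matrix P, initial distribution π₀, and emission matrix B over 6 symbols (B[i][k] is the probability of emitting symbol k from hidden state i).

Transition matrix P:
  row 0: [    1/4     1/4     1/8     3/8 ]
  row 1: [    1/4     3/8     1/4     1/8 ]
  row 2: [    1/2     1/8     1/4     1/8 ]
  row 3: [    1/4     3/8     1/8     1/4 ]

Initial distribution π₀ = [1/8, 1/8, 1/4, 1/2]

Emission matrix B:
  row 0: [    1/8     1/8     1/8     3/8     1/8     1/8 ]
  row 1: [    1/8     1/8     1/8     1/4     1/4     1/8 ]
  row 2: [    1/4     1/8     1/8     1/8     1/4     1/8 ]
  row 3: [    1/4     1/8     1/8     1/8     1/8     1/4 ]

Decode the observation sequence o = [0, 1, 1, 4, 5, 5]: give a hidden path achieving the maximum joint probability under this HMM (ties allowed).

path = [3, 1, 1, 2, 0, 3]

t=0: δ = [1.562e-02, 1.562e-02, 6.250e-02, 1.250e-01]  (obs o_0=0)
t=1: δ = [3.906e-03, 5.859e-03, 1.953e-03, 3.906e-03]  ψ = [2, 3, 2, 3]  (obs o_1=1)
t=2: δ = [1.831e-04, 2.747e-04, 1.831e-04, 1.831e-04]  ψ = [1, 1, 1, 0]  (obs o_2=1)
t=3: δ = [1.144e-05, 2.575e-05, 1.717e-05, 8.583e-06]  ψ = [2, 1, 1, 0]  (obs o_3=4)
t=4: δ = [1.073e-06, 1.207e-06, 8.047e-07, 1.073e-06]  ψ = [2, 1, 1, 0]  (obs o_4=5)
t=5: δ = [5.029e-08, 5.658e-08, 3.772e-08, 1.006e-07]  ψ = [2, 1, 1, 0]  (obs o_5=5)
backtrack: best end state = 3; path = [3, 1, 1, 2, 0, 3]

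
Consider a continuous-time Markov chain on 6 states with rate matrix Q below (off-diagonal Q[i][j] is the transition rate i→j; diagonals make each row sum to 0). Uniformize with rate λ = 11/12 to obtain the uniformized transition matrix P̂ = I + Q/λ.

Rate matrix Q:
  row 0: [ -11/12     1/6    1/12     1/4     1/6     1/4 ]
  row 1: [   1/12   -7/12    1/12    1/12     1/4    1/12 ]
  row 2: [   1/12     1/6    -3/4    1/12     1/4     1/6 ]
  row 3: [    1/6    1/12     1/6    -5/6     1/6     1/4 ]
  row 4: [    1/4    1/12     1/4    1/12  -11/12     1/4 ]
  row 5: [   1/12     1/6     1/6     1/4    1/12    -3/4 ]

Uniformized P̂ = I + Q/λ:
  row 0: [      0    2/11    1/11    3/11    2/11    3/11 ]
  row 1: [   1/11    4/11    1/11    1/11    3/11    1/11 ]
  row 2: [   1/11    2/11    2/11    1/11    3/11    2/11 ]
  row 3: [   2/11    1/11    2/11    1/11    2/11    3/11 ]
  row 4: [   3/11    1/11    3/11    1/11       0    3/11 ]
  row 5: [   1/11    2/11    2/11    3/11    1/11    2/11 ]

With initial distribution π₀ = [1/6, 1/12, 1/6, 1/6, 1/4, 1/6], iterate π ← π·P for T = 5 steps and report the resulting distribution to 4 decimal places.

π = [0.1235, 0.1871, 0.1687, 0.1506, 0.1654, 0.2048]

t=0: π = [0.1667, 0.0833, 0.1667, 0.1667, 0.2500, 0.1667]
t=1: π = [0.1364, 0.1591, 0.1818, 0.1515, 0.1439, 0.2273]
t=2: π = [0.1185, 0.1839, 0.1680, 0.1570, 0.1660, 0.2066]
t=3: π = [0.1246, 0.1859, 0.1694, 0.1500, 0.1649, 0.2052]
t=4: π = [0.1232, 0.1870, 0.1686, 0.1509, 0.1655, 0.2049]
t=5: π = [0.1235, 0.1871, 0.1687, 0.1506, 0.1654, 0.2048]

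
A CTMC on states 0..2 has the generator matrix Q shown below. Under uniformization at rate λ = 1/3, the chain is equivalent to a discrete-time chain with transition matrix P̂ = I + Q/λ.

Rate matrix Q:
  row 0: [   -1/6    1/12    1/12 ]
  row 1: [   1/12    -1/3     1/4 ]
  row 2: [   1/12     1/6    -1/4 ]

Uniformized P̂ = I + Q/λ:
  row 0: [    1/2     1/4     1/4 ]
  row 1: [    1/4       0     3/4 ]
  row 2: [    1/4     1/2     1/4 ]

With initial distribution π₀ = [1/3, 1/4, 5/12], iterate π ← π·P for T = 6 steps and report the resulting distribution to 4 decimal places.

t=0: π = [0.3333, 0.2500, 0.4167]
t=1: π = [0.3333, 0.2917, 0.3750]
t=2: π = [0.3333, 0.2708, 0.3958]
t=3: π = [0.3333, 0.2813, 0.3854]
t=4: π = [0.3333, 0.2760, 0.3906]
t=5: π = [0.3333, 0.2786, 0.3880]
t=6: π = [0.3333, 0.2773, 0.3893]

π = [0.3333, 0.2773, 0.3893]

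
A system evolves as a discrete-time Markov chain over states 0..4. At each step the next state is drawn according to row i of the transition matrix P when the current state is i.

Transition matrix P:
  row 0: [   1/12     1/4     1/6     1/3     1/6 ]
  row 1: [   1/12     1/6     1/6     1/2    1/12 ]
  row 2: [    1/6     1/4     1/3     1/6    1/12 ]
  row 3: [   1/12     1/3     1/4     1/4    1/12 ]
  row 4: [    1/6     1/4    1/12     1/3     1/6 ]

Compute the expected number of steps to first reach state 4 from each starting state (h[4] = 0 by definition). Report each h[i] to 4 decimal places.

h = [9.9765, 10.8824, 10.7941, 10.8765, 0.0000]

First-step conditioning: h[4] = 0; for i ≠ 4, h[i] = 1 + Σ_k P[i][k]·h[k].
  h[0] = 1 + 1/12·h[0] + 1/4·h[1] + 1/6·h[2] + 1/3·h[3]
  h[1] = 1 + 1/12·h[0] + 1/6·h[1] + 1/6·h[2] + 1/2·h[3]
  h[2] = 1 + 1/6·h[0] + 1/4·h[1] + 1/3·h[2] + 1/6·h[3]
  h[3] = 1 + 1/12·h[0] + 1/3·h[1] + 1/4·h[2] + 1/4·h[3]
Solving the 4×4 linear system over states ≠ 4 gives exactly h = [848/85, 185/17, 367/34, 1849/170, 0] (h[4] = 0 is the target).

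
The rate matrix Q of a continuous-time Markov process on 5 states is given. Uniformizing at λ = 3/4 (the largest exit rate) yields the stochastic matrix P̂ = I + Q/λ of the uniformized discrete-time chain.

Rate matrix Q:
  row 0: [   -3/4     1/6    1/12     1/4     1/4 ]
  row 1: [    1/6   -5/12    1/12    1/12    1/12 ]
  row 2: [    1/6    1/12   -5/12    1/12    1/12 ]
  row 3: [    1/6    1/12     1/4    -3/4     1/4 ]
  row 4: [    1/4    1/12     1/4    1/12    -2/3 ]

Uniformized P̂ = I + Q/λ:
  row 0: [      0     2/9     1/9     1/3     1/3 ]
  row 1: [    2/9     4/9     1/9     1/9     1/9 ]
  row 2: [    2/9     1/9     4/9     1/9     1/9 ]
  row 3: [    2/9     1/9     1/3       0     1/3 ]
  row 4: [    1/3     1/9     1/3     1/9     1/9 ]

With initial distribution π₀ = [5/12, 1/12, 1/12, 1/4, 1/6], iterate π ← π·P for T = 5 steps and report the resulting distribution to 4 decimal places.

t=0: π = [0.4167, 0.0833, 0.0833, 0.2500, 0.1667]
t=1: π = [0.1481, 0.1852, 0.2315, 0.1759, 0.2593]
t=2: π = [0.2181, 0.1893, 0.2850, 0.1245, 0.1831]
t=3: π = [0.1941, 0.1984, 0.2745, 0.1457, 0.1872]
t=4: π = [0.1999, 0.1988, 0.2766, 0.1381, 0.1866]
t=5: π = [0.1985, 0.1996, 0.2755, 0.1402, 0.1862]

π = [0.1985, 0.1996, 0.2755, 0.1402, 0.1862]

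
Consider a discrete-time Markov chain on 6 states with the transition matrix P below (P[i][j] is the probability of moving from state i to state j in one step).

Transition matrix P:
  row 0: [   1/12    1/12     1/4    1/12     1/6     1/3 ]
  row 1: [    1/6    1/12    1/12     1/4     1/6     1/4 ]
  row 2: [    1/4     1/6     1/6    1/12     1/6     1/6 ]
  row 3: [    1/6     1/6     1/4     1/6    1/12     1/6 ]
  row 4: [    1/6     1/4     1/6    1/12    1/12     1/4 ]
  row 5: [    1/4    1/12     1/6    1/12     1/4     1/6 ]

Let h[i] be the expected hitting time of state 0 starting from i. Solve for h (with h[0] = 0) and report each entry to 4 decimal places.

h = [0.0000, 5.0867, 4.6679, 5.0567, 5.0590, 4.6656]

First-step conditioning: h[0] = 0; for i ≠ 0, h[i] = 1 + Σ_k P[i][k]·h[k].
  h[1] = 1 + 1/12·h[1] + 1/12·h[2] + 1/4·h[3] + 1/6·h[4] + 1/4·h[5]
  h[2] = 1 + 1/6·h[1] + 1/6·h[2] + 1/12·h[3] + 1/6·h[4] + 1/6·h[5]
  h[3] = 1 + 1/6·h[1] + 1/4·h[2] + 1/6·h[3] + 1/12·h[4] + 1/6·h[5]
  h[4] = 1 + 1/4·h[1] + 1/6·h[2] + 1/12·h[3] + 1/12·h[4] + 1/4·h[5]
  h[5] = 1 + 1/12·h[1] + 1/6·h[2] + 1/12·h[3] + 1/4·h[4] + 1/6·h[5]
Solving the 5×5 linear system over states ≠ 0 gives exactly h = [0, 6633/1304, 6087/1304, 3297/652, 6597/1304, 1521/326] (h[0] = 0 is the target).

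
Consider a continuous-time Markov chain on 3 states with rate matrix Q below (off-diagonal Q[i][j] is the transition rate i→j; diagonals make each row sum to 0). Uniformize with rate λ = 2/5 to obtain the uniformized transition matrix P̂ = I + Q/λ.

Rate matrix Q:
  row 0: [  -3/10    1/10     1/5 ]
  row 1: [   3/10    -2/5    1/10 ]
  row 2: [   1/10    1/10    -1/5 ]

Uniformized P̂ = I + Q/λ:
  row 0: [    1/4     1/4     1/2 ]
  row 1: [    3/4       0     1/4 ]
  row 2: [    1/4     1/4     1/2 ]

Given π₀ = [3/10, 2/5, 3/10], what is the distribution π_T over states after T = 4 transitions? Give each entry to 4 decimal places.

t=0: π = [0.3000, 0.4000, 0.3000]
t=1: π = [0.4500, 0.1500, 0.4000]
t=2: π = [0.3250, 0.2125, 0.4625]
t=3: π = [0.3563, 0.1969, 0.4469]
t=4: π = [0.3484, 0.2008, 0.4508]

π = [0.3484, 0.2008, 0.4508]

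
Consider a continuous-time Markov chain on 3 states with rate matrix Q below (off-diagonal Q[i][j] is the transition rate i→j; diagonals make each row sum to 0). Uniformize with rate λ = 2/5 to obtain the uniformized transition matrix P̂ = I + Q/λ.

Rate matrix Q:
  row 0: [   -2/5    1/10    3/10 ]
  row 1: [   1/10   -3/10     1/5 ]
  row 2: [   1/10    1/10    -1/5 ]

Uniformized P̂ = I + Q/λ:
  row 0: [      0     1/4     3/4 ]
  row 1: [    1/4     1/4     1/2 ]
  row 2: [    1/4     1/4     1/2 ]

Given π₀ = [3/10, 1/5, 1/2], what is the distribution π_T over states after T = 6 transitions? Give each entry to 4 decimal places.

π = [0.2000, 0.2500, 0.5500]

t=0: π = [0.3000, 0.2000, 0.5000]
t=1: π = [0.1750, 0.2500, 0.5750]
t=2: π = [0.2063, 0.2500, 0.5438]
t=3: π = [0.1984, 0.2500, 0.5516]
t=4: π = [0.2004, 0.2500, 0.5496]
t=5: π = [0.1999, 0.2500, 0.5501]
t=6: π = [0.2000, 0.2500, 0.5500]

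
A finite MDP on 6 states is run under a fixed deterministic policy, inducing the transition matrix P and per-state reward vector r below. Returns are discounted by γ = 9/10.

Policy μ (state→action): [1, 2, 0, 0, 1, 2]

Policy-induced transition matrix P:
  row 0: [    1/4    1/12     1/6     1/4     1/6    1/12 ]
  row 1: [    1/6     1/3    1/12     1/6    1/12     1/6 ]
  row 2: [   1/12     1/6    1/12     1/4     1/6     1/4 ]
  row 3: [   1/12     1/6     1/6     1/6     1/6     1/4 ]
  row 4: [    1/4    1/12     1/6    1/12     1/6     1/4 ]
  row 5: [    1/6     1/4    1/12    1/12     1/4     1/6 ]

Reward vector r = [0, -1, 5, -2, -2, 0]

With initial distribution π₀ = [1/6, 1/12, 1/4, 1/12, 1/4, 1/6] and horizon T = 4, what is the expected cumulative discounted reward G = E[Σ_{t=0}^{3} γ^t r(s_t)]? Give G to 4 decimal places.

t=0: π = [0.1667, 0.0833, 0.2500, 0.0833, 0.2500, 0.1667], E[r] = 0.5000, γ^t·E[r] = 0.500000, running G = 0.500000
t=1: π = [0.1736, 0.1597, 0.1250, 0.1667, 0.1736, 0.2014], E[r] = -0.2153, γ^t·E[r] = -0.193750, running G = 0.306250
t=2: π = [0.1713, 0.1811, 0.1262, 0.1603, 0.1701, 0.1910], E[r] = -0.2112, γ^t·E[r] = -0.171094, running G = 0.135156
t=3: π = [0.1712, 0.1843, 0.1251, 0.1614, 0.1675, 0.1904], E[r] = -0.2163, γ^t·E[r] = -0.157676, running G = -0.022520

G = -0.0225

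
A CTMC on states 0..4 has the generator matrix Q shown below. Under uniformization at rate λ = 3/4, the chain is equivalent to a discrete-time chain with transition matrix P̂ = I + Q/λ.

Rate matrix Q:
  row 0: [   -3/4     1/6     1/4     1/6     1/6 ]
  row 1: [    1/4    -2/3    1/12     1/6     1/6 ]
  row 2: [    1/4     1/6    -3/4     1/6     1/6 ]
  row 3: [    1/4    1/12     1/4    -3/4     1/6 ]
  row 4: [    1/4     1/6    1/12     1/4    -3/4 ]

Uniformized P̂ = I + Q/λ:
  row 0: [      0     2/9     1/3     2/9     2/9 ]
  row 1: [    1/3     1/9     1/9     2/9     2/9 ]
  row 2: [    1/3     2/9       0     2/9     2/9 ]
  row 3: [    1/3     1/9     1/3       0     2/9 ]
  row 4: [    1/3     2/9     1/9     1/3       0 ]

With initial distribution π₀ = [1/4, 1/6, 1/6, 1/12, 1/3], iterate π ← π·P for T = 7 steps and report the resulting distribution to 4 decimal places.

π = [0.2500, 0.1802, 0.1896, 0.1984, 0.1818]

t=0: π = [0.2500, 0.1667, 0.1667, 0.0833, 0.3333]
t=1: π = [0.2500, 0.1944, 0.1667, 0.2407, 0.1481]
t=2: π = [0.2500, 0.1739, 0.2016, 0.1852, 0.1893]
t=3: π = [0.2500, 0.1823, 0.1854, 0.2021, 0.1802]
t=4: π = [0.2500, 0.1795, 0.1910, 0.1973, 0.1822]
t=5: π = [0.2500, 0.1804, 0.1893, 0.1986, 0.1817]
t=6: π = [0.2500, 0.1801, 0.1898, 0.1983, 0.1818]
t=7: π = [0.2500, 0.1802, 0.1896, 0.1984, 0.1818]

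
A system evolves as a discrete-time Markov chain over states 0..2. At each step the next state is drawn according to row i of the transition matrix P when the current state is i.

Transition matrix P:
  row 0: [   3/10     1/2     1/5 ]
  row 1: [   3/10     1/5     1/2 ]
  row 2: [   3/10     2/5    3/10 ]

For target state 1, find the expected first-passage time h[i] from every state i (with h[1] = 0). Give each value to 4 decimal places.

First-step conditioning: h[1] = 0; for i ≠ 1, h[i] = 1 + Σ_k P[i][k]·h[k].
  h[0] = 1 + 3/10·h[0] + 1/5·h[2]
  h[2] = 1 + 3/10·h[0] + 3/10·h[2]
Solving the 2×2 linear system over states ≠ 1 gives exactly h = [90/43, 0, 100/43] (h[1] = 0 is the target).

h = [2.0930, 0.0000, 2.3256]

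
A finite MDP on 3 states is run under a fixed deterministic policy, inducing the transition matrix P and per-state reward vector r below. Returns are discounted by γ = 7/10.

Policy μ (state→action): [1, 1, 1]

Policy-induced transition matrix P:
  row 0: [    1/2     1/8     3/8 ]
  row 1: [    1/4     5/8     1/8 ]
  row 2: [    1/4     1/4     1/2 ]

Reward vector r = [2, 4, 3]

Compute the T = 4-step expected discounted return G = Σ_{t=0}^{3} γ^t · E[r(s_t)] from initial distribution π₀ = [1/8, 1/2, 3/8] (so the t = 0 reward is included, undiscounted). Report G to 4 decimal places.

t=0: π = [0.1250, 0.5000, 0.3750], E[r] = 3.3750, γ^t·E[r] = 3.375000, running G = 3.375000
t=1: π = [0.2813, 0.4219, 0.2969], E[r] = 3.1406, γ^t·E[r] = 2.198438, running G = 5.573438
t=2: π = [0.3203, 0.3730, 0.3066], E[r] = 3.0527, γ^t·E[r] = 1.495840, running G = 7.069277
t=3: π = [0.3301, 0.3499, 0.3201], E[r] = 3.0198, γ^t·E[r] = 1.035783, running G = 8.105060

G = 8.1051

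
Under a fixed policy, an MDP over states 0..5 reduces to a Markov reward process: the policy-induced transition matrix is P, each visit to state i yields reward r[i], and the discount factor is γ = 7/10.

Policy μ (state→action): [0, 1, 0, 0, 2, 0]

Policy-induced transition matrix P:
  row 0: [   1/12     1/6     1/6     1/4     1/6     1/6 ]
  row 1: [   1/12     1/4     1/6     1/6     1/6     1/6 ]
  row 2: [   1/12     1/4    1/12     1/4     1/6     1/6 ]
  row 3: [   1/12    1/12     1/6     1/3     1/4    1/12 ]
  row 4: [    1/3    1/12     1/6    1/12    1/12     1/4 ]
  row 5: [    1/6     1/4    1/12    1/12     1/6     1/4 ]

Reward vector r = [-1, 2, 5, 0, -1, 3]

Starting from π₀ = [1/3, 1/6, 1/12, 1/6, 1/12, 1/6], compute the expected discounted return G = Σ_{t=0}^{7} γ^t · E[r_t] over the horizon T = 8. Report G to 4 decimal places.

G = 3.6053

t=0: π = [0.3333, 0.1667, 0.0833, 0.1667, 0.0833, 0.1667], E[r] = 0.8333, γ^t·E[r] = 0.833333, running G = 0.833333
t=1: π = [0.1181, 0.1806, 0.1458, 0.2083, 0.1736, 0.1736], E[r] = 1.3194, γ^t·E[r] = 0.923611, running G = 1.756944
t=2: π = [0.1412, 0.1765, 0.1400, 0.1944, 0.1696, 0.1782], E[r] = 1.2772, γ^t·E[r] = 0.625828, running G = 2.382772
t=3: π = [0.1406, 0.1776, 0.1401, 0.1935, 0.1687, 0.1794], E[r] = 1.2849, γ^t·E[r] = 0.440709, running G = 2.823481
t=4: π = [0.1405, 0.1779, 0.1400, 0.1933, 0.1687, 0.1796], E[r] = 1.2854, γ^t·E[r] = 0.308635, running G = 3.132117
t=5: π = [0.1405, 0.1780, 0.1400, 0.1932, 0.1687, 0.1796], E[r] = 1.2856, γ^t·E[r] = 0.216077, running G = 3.348194
t=6: π = [0.1405, 0.1780, 0.1400, 0.1932, 0.1687, 0.1796], E[r] = 1.2857, γ^t·E[r] = 0.151258, running G = 3.499452
t=7: π = [0.1405, 0.1780, 0.1400, 0.1932, 0.1687, 0.1796], E[r] = 1.2857, γ^t·E[r] = 0.105882, running G = 3.605334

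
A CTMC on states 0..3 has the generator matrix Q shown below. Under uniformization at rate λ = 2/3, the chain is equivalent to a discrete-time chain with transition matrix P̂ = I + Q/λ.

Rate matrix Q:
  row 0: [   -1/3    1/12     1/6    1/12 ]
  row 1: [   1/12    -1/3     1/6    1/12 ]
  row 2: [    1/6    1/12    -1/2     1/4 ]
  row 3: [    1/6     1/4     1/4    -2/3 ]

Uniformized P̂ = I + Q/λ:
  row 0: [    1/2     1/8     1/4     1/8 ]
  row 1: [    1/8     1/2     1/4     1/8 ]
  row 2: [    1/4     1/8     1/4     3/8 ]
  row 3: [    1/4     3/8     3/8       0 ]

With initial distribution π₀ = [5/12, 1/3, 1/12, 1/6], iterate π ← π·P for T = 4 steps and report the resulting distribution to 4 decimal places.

t=0: π = [0.4167, 0.3333, 0.0833, 0.1667]
t=1: π = [0.3125, 0.2917, 0.2708, 0.1250]
t=2: π = [0.2917, 0.2656, 0.2656, 0.1771]
t=3: π = [0.2897, 0.2689, 0.2721, 0.1693]
t=4: π = [0.2888, 0.2681, 0.2712, 0.1719]

π = [0.2888, 0.2681, 0.2712, 0.1719]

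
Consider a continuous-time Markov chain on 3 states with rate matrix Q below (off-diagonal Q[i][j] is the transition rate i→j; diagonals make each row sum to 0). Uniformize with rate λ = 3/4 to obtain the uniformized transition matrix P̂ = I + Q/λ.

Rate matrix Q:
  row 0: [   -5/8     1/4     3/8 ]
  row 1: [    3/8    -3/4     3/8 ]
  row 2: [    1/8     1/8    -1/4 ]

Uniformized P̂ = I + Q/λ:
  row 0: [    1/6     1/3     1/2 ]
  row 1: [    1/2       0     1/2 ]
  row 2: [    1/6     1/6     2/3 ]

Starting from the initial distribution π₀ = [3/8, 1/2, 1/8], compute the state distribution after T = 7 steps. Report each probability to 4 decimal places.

t=0: π = [0.3750, 0.5000, 0.1250]
t=1: π = [0.3333, 0.1458, 0.5208]
t=2: π = [0.2153, 0.1979, 0.5868]
t=3: π = [0.2326, 0.1696, 0.5978]
t=4: π = [0.2232, 0.1772, 0.5996]
t=5: π = [0.2257, 0.1743, 0.5999]
t=6: π = [0.2248, 0.1752, 0.6000]
t=7: π = [0.2251, 0.1749, 0.6000]

π = [0.2251, 0.1749, 0.6000]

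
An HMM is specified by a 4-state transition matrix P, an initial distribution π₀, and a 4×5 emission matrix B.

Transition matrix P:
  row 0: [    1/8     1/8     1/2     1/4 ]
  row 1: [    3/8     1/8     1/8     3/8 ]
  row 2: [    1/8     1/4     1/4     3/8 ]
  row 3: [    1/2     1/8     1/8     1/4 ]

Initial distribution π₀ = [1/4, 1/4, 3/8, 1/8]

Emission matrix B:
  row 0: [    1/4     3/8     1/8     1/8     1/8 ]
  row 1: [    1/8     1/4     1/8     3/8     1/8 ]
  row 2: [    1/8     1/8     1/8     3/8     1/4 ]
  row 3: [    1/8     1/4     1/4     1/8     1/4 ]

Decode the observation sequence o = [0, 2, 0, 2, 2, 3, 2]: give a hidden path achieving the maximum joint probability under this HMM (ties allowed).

path = [2, 3, 0, 3, 0, 2, 3]

t=0: δ = [6.250e-02, 3.125e-02, 4.688e-02, 1.562e-02]  (obs o_0=0)
t=1: δ = [1.465e-03, 1.465e-03, 3.906e-03, 4.395e-03]  ψ = [1, 2, 0, 2]  (obs o_1=2)
t=2: δ = [5.493e-04, 1.221e-04, 1.221e-04, 1.831e-04]  ψ = [3, 2, 2, 2]  (obs o_2=0)
t=3: δ = [1.144e-05, 8.583e-06, 3.433e-05, 3.433e-05]  ψ = [3, 0, 0, 0]  (obs o_3=2)
t=4: δ = [2.146e-06, 1.073e-06, 1.073e-06, 3.219e-06]  ψ = [3, 2, 2, 2]  (obs o_4=2)
t=5: δ = [2.012e-07, 1.509e-07, 4.023e-07, 1.006e-07]  ψ = [3, 3, 0, 3]  (obs o_5=3)
t=6: δ = [7.072e-09, 1.257e-08, 1.257e-08, 3.772e-08]  ψ = [1, 2, 0, 2]  (obs o_6=2)
backtrack: best end state = 3; path = [2, 3, 0, 3, 0, 2, 3]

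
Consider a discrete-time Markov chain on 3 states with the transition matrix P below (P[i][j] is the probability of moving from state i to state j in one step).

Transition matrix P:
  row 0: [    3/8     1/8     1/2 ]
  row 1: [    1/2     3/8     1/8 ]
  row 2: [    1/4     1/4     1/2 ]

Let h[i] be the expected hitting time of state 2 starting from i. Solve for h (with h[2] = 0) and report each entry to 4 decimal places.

First-step conditioning: h[2] = 0; for i ≠ 2, h[i] = 1 + Σ_k P[i][k]·h[k].
  h[0] = 1 + 3/8·h[0] + 1/8·h[1]
  h[1] = 1 + 1/2·h[0] + 3/8·h[1]
Solving the 2×2 linear system over states ≠ 2 gives exactly h = [16/7, 24/7, 0] (h[2] = 0 is the target).

h = [2.2857, 3.4286, 0.0000]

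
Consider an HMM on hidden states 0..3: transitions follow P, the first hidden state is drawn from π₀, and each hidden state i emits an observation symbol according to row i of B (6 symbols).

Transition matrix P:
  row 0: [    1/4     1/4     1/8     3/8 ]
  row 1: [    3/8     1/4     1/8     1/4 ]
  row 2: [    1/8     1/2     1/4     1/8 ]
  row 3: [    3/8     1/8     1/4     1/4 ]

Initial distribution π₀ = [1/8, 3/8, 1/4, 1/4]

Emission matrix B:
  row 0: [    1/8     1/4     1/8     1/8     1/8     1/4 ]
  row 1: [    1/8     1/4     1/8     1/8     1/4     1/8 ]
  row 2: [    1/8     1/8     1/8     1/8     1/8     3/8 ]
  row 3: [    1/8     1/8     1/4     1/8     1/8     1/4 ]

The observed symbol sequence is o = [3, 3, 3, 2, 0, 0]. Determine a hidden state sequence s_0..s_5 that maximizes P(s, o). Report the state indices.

path = [2, 1, 0, 3, 0, 3]

t=0: δ = [1.562e-02, 4.688e-02, 3.125e-02, 3.125e-02]  (obs o_0=3)
t=1: δ = [2.197e-03, 1.953e-03, 9.766e-04, 1.465e-03]  ψ = [1, 2, 2, 1]  (obs o_1=3)
t=2: δ = [9.155e-05, 6.866e-05, 4.578e-05, 1.030e-04]  ψ = [1, 0, 3, 0]  (obs o_2=3)
t=3: δ = [4.828e-06, 2.861e-06, 3.219e-06, 8.583e-06]  ψ = [3, 0, 3, 0]  (obs o_3=2)
t=4: δ = [4.023e-07, 2.012e-07, 2.682e-07, 2.682e-07]  ψ = [3, 2, 3, 3]  (obs o_4=0)
t=5: δ = [1.257e-08, 1.676e-08, 8.382e-09, 1.886e-08]  ψ = [0, 2, 2, 0]  (obs o_5=0)
backtrack: best end state = 3; path = [2, 1, 0, 3, 0, 3]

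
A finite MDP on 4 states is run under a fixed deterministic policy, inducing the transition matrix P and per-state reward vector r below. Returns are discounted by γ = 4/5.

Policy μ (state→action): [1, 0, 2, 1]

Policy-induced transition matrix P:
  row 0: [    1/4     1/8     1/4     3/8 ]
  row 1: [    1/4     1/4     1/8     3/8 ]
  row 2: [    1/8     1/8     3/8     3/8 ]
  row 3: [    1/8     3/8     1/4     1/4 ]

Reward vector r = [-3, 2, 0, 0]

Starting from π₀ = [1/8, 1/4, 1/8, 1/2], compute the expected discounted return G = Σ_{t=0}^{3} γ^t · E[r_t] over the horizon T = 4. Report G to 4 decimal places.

G = 0.0906

t=0: π = [0.1250, 0.2500, 0.1250, 0.5000], E[r] = 0.1250, γ^t·E[r] = 0.125000, running G = 0.125000
t=1: π = [0.1719, 0.2813, 0.2344, 0.3125], E[r] = 0.0469, γ^t·E[r] = 0.037500, running G = 0.162500
t=2: π = [0.1816, 0.2383, 0.2441, 0.3359], E[r] = -0.0684, γ^t·E[r] = -0.043750, running G = 0.118750
t=3: π = [0.1775, 0.2388, 0.2507, 0.3330], E[r] = -0.0549, γ^t·E[r] = -0.028125, running G = 0.090625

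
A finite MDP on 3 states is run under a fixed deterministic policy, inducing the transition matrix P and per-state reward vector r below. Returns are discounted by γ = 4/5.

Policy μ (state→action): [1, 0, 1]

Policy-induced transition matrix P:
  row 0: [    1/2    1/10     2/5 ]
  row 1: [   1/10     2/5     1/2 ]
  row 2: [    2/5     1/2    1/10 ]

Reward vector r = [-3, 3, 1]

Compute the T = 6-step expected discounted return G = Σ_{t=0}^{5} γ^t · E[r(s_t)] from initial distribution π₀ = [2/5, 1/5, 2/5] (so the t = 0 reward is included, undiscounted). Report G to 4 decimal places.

t=0: π = [0.4000, 0.2000, 0.4000], E[r] = -0.2000, γ^t·E[r] = -0.200000, running G = -0.200000
t=1: π = [0.3800, 0.3200, 0.3000], E[r] = 0.1200, γ^t·E[r] = 0.096000, running G = -0.104000
t=2: π = [0.3420, 0.3160, 0.3420], E[r] = 0.2640, γ^t·E[r] = 0.168960, running G = 0.064960
t=3: π = [0.3394, 0.3316, 0.3290], E[r] = 0.3056, γ^t·E[r] = 0.156467, running G = 0.221427
t=4: π = [0.3345, 0.3311, 0.3345], E[r] = 0.3243, γ^t·E[r] = 0.132841, running G = 0.354269
t=5: π = [0.3341, 0.3331, 0.3328], E[r] = 0.3297, γ^t·E[r] = 0.108045, running G = 0.462314

G = 0.4623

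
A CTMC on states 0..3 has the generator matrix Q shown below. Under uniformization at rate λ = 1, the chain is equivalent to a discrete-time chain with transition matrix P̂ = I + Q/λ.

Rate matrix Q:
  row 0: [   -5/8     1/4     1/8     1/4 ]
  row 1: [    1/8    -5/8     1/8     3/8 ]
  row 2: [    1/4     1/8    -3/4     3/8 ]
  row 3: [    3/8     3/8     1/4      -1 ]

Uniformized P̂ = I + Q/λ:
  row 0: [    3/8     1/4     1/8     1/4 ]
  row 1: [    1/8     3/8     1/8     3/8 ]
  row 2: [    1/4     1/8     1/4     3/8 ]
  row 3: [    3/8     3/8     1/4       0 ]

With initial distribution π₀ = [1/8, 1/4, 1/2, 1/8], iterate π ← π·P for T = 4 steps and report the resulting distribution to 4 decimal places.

π = [0.2801, 0.2960, 0.1788, 0.2451]

t=0: π = [0.1250, 0.2500, 0.5000, 0.1250]
t=1: π = [0.2500, 0.2344, 0.2031, 0.3125]
t=2: π = [0.2910, 0.2930, 0.1895, 0.2266]
t=3: π = [0.2781, 0.2913, 0.1770, 0.2537]
t=4: π = [0.2801, 0.2960, 0.1788, 0.2451]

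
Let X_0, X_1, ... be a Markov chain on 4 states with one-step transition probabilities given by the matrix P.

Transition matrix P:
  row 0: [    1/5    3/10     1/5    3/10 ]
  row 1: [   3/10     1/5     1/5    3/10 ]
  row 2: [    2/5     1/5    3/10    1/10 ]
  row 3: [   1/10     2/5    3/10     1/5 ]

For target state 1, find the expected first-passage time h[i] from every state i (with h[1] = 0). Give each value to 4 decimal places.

h = [3.3555, 0.0000, 3.7874, 3.0897]

First-step conditioning: h[1] = 0; for i ≠ 1, h[i] = 1 + Σ_k P[i][k]·h[k].
  h[0] = 1 + 1/5·h[0] + 1/5·h[2] + 3/10·h[3]
  h[2] = 1 + 2/5·h[0] + 3/10·h[2] + 1/10·h[3]
  h[3] = 1 + 1/10·h[0] + 3/10·h[2] + 1/5·h[3]
Solving the 3×3 linear system over states ≠ 1 gives exactly h = [1010/301, 0, 1140/301, 930/301] (h[1] = 0 is the target).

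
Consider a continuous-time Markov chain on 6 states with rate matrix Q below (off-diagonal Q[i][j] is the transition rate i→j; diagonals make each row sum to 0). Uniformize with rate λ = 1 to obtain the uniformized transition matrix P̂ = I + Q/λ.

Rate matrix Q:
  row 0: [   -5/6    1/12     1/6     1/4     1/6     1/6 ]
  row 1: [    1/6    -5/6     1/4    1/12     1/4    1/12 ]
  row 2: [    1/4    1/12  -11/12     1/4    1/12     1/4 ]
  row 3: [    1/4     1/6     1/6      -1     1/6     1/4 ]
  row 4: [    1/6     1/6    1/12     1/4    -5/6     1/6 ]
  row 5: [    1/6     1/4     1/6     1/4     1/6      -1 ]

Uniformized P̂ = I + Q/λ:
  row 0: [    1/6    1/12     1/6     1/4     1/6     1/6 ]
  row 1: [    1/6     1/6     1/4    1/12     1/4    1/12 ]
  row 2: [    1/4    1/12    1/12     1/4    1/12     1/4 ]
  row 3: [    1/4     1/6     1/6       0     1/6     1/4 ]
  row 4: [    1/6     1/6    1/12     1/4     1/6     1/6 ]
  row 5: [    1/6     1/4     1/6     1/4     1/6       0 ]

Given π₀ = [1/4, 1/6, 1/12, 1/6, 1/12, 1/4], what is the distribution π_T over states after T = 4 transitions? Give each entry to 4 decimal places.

t=0: π = [0.2500, 0.1667, 0.0833, 0.1667, 0.0833, 0.2500]
t=1: π = [0.1875, 0.1597, 0.1667, 0.1806, 0.1736, 0.1319]
t=2: π = [0.1956, 0.1481, 0.1516, 0.1782, 0.1661, 0.1603]
t=3: π = [0.1942, 0.1511, 0.1525, 0.1807, 0.1664, 0.1551]
t=4: π = [0.1944, 0.1507, 0.1527, 0.1796, 0.1665, 0.1560]

π = [0.1944, 0.1507, 0.1527, 0.1796, 0.1665, 0.1560]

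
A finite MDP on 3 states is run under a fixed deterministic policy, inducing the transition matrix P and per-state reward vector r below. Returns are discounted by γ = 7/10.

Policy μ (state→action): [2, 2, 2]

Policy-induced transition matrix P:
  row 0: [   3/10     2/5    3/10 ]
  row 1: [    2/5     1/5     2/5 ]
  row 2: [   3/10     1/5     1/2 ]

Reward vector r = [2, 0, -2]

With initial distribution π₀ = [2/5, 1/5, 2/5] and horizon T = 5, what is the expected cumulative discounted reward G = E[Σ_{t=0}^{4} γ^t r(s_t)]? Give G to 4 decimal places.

t=0: π = [0.4000, 0.2000, 0.4000], E[r] = 0.0000, γ^t·E[r] = 0.000000, running G = 0.000000
t=1: π = [0.3200, 0.2800, 0.4000], E[r] = -0.1600, γ^t·E[r] = -0.112000, running G = -0.112000
t=2: π = [0.3280, 0.2640, 0.4080], E[r] = -0.1600, γ^t·E[r] = -0.078400, running G = -0.190400
t=3: π = [0.3264, 0.2656, 0.4080], E[r] = -0.1632, γ^t·E[r] = -0.055978, running G = -0.246378
t=4: π = [0.3266, 0.2653, 0.4082], E[r] = -0.1632, γ^t·E[r] = -0.039184, running G = -0.285562

G = -0.2856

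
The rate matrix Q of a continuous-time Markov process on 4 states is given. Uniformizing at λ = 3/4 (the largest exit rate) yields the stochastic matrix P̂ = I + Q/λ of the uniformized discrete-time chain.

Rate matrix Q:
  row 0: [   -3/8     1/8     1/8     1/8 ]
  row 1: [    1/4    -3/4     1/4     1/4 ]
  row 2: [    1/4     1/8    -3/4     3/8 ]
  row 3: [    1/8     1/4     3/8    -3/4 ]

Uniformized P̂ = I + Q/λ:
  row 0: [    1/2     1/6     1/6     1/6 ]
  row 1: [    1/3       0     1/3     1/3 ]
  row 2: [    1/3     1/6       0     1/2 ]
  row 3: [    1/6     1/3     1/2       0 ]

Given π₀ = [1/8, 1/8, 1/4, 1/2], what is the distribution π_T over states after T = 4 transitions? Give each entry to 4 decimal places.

t=0: π = [0.1250, 0.1250, 0.2500, 0.5000]
t=1: π = [0.2708, 0.2292, 0.3125, 0.1875]
t=2: π = [0.3472, 0.1597, 0.2153, 0.2778]
t=3: π = [0.3449, 0.1863, 0.2500, 0.2188]
t=4: π = [0.3544, 0.1721, 0.2290, 0.2446]

π = [0.3544, 0.1721, 0.2290, 0.2446]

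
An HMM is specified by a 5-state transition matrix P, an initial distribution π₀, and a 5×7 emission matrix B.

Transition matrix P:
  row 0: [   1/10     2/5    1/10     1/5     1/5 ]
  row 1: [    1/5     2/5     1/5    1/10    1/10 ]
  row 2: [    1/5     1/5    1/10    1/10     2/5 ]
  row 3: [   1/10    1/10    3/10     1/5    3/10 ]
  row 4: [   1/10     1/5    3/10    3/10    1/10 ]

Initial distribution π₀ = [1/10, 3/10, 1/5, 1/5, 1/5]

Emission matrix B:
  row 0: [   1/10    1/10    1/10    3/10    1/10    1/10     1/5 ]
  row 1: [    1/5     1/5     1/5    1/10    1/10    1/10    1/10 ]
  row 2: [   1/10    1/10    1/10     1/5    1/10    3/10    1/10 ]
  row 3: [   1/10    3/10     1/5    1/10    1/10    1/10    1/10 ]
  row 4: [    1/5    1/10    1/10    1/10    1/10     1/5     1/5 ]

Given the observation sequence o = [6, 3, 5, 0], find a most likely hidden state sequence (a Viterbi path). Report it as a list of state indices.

path = [4, 3, 2, 4]

t=0: δ = [2.000e-02, 3.000e-02, 2.000e-02, 2.000e-02, 4.000e-02]  (obs o_0=6)
t=1: δ = [1.800e-03, 1.200e-03, 2.400e-03, 1.200e-03, 8.000e-04]  ψ = [1, 1, 4, 4, 2]  (obs o_1=3)
t=2: δ = [4.800e-05, 7.200e-05, 1.080e-04, 3.600e-05, 1.920e-04]  ψ = [2, 0, 3, 0, 2]  (obs o_2=5)
t=3: δ = [2.160e-06, 7.680e-06, 5.760e-06, 5.760e-06, 8.640e-06]  ψ = [2, 4, 4, 4, 2]  (obs o_3=0)
backtrack: best end state = 4; path = [4, 3, 2, 4]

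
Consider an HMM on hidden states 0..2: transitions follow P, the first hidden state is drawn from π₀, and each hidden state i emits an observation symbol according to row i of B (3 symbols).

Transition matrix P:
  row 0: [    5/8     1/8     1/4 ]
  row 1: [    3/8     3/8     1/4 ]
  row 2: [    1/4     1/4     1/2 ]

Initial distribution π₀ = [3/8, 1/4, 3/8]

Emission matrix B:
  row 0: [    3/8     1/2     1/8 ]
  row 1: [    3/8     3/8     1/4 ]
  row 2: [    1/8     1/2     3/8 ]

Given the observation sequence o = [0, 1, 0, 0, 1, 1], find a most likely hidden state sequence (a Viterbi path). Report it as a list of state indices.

t=0: δ = [1.406e-01, 9.375e-02, 4.688e-02]  (obs o_0=0)
t=1: δ = [4.395e-02, 1.318e-02, 1.758e-02]  ψ = [0, 1, 0]  (obs o_1=1)
t=2: δ = [1.030e-02, 2.060e-03, 1.373e-03]  ψ = [0, 0, 0]  (obs o_2=0)
t=3: δ = [2.414e-03, 4.828e-04, 3.219e-04]  ψ = [0, 0, 0]  (obs o_3=0)
t=4: δ = [7.544e-04, 1.132e-04, 3.017e-04]  ψ = [0, 0, 0]  (obs o_4=1)
t=5: δ = [2.357e-04, 3.536e-05, 9.430e-05]  ψ = [0, 0, 0]  (obs o_5=1)
backtrack: best end state = 0; path = [0, 0, 0, 0, 0, 0]

path = [0, 0, 0, 0, 0, 0]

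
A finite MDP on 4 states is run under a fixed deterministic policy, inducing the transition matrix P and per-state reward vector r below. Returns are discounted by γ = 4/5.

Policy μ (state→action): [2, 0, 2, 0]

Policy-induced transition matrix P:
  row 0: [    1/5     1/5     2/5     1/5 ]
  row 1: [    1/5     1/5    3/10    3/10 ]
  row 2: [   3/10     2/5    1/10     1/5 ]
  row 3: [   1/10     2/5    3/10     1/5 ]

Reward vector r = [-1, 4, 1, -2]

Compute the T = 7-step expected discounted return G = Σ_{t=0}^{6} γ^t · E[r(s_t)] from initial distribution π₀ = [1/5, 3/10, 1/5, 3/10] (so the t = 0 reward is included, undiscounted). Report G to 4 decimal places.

t=0: π = [0.2000, 0.3000, 0.2000, 0.3000], E[r] = 0.6000, γ^t·E[r] = 0.600000, running G = 0.600000
t=1: π = [0.1900, 0.3000, 0.2800, 0.2300], E[r] = 0.8300, γ^t·E[r] = 0.664000, running G = 1.264000
t=2: π = [0.2050, 0.3020, 0.2630, 0.2300], E[r] = 0.8060, γ^t·E[r] = 0.515840, running G = 1.779840
t=3: π = [0.2033, 0.2986, 0.2679, 0.2302], E[r] = 0.7986, γ^t·E[r] = 0.408883, running G = 2.188723
t=4: π = [0.2038, 0.2996, 0.2668, 0.2299], E[r] = 0.8017, γ^t·E[r] = 0.328393, running G = 2.517116
t=5: π = [0.2037, 0.2993, 0.2670, 0.2300], E[r] = 0.8007, γ^t·E[r] = 0.262374, running G = 2.779490
t=6: π = [0.2037, 0.2994, 0.2670, 0.2299], E[r] = 0.8010, γ^t·E[r] = 0.209973, running G = 2.989463

G = 2.9895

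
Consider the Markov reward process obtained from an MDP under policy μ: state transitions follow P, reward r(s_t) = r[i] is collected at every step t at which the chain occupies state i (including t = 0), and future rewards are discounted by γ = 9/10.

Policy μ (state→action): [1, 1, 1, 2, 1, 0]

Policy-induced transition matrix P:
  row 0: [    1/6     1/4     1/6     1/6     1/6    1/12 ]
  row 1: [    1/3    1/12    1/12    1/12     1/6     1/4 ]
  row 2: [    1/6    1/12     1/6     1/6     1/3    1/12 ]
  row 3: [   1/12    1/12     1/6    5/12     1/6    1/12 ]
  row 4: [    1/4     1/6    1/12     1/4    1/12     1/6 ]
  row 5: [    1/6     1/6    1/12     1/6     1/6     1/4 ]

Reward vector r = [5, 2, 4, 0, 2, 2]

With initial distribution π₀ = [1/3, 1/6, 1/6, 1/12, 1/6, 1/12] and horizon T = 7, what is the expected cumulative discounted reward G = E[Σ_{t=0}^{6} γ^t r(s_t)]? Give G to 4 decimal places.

G = 13.2864

t=0: π = [0.3333, 0.1667, 0.1667, 0.0833, 0.1667, 0.0833], E[r] = 3.1667, γ^t·E[r] = 3.166667, running G = 3.166667
t=1: π = [0.2014, 0.1597, 0.1319, 0.1875, 0.1806, 0.1389], E[r] = 2.4931, γ^t·E[r] = 2.243750, running G = 5.410417
t=2: π = [0.1927, 0.1435, 0.1267, 0.2153, 0.1736, 0.1481], E[r] = 2.4010, γ^t·E[r] = 1.944844, running G = 7.355260
t=3: π = [0.1871, 0.1423, 0.1279, 0.2230, 0.1733, 0.1464], E[r] = 2.3711, γ^t·E[r] = 1.728563, running G = 9.083823
t=4: π = [0.1862, 0.1412, 0.1282, 0.2250, 0.1735, 0.1459], E[r] = 2.3650, γ^t·E[r] = 1.551704, running G = 10.635527
t=5: π = [0.1859, 0.1410, 0.1283, 0.2256, 0.1736, 0.1456], E[r] = 2.3631, γ^t·E[r] = 1.395359, running G = 12.030886
t=6: π = [0.1858, 0.1409, 0.1283, 0.2258, 0.1736, 0.1456], E[r] = 2.3625, γ^t·E[r] = 1.255555, running G = 13.286440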